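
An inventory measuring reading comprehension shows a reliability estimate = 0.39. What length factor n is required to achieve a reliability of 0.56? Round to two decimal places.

1.99

Spearman-Brown solved for the length factor n:
n = r_target (1 − r_old) / [ r_old (1 − r_target) ]
n = [0.56 × 0.61] / [0.39 × 0.44]
  = 0.3416 / 0.1716 = 1.9907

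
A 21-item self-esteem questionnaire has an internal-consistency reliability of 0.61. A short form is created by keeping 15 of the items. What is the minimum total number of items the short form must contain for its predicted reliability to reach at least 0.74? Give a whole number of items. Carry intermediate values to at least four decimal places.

First, r for the 15-item form: n = 15/21 = 0.7143, so r_15 = 0.7143·0.61/(1 + (0.7143 − 1)·0.61) = 0.5277
Length factor from the short form to reach 0.74: n' = 0.74(1 − 0.5277) / [0.5277(1 − 0.74)] ≈ 2.5474
Total items = 2.5474 × 15 = 38.21, rounded up to 39.

39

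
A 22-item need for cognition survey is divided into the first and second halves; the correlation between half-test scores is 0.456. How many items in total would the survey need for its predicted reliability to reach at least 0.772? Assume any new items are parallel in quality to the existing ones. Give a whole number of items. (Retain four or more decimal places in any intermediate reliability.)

r_full = 2(0.456)/(1 + 0.456) = 0.6264
n = r_tgt(1 − r_full) / [r_full(1 − r_tgt)] = 0.772 × 0.3736 / (0.6264 × 0.228) ≈ 2.0195
Items = 2.0195 × 22 ≈ 44.43 → 45

45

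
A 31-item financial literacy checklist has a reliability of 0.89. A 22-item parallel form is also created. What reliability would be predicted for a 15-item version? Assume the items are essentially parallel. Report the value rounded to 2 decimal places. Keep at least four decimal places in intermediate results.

0.80

The 22-item form is not needed; work directly from the 31-item form with n = 15/31 = 0.4839.
r_{15} = n·r / (1 + (n − 1)·r) = 0.4307 / 0.5407 ≈ 0.7966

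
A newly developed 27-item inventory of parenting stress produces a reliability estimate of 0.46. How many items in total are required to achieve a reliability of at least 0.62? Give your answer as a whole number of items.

52

n = 0.62(1 − 0.46) / [0.46(1 − 0.62)]
n = 0.3348 / 0.1748 ≈ 1.9153
1.9153 × 27 = 51.71 → 52 items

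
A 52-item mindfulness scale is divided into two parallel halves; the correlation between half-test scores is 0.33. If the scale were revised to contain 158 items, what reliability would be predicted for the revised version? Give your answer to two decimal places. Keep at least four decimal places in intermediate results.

0.75

Spearman-Brown correction (n = 2): r_full = 2·0.33/(1 + 0.33) = 0.4962
Then adjust to 158 items: n = 158/52 = 3.0385
r_new = n·r_full / (1 + (n − 1)·r_full) = 1.5077 / 2.0115 ≈ 0.7495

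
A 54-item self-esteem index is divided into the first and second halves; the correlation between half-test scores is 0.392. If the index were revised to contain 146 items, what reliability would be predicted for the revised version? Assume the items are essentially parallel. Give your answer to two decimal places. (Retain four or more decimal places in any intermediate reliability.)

0.78

Spearman-Brown correction (n = 2): r_full = 2·0.392/(1 + 0.392) = 0.5632
Length factor from 54 to 146 items: n = 146/54 = 2.7037
r_new = n·r_full / (1 + (n − 1)·r_full) = 1.5227 / 1.9595 ≈ 0.7771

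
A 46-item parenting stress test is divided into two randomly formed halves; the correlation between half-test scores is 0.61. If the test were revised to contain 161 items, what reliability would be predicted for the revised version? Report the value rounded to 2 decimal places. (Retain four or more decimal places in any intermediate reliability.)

Full-test reliability from the split-half r: r_full = 2(0.61)/(1 + 0.61) = 0.7578
Length factor from 46 to 161 items: n = 161/46 = 3.5000
r_new = n·r_full / (1 + (n − 1)·r_full) = 2.6523 / 2.8945 ≈ 0.9163

0.92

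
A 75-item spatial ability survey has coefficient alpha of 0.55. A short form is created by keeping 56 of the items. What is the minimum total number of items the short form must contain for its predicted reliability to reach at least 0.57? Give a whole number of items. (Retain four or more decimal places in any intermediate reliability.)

82

Short-form reliability: n = 56/75 = 0.7467; r_56 = n·r/(1+(n−1)r) ≈ 0.4772
Length factor from the short form to reach 0.57: n' = 0.57(1 − 0.4772) / [0.4772(1 − 0.57)] ≈ 1.4523
Items = 1.4523 × 56 ≈ 81.33 → 82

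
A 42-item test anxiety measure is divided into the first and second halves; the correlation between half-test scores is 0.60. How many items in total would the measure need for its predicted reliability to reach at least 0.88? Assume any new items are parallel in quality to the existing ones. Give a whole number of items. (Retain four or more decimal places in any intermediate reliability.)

103

Corrected full-test reliability: r_full = 2 × 0.60 / (1 + 0.60) ≈ 0.7500
n = r_tgt(1 − r_full) / [r_full(1 − r_tgt)] = 0.88 × 0.2500 / (0.7500 × 0.12) ≈ 2.4444
Items = 2.4444 × 42 ≈ 102.66 → 103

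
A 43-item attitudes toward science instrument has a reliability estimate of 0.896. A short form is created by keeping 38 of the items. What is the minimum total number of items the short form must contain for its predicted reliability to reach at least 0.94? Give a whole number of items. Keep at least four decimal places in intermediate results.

79

First, r for the 38-item form: n = 38/43 = 0.8837, so r_38 = 0.8837·0.896/(1 + (0.8837 − 1)·0.896) = 0.8839
Then solve for n' with r_old = 0.8839, r_target = 0.94: n' = 0.94(1 − 0.8839)/[0.8839(1 − 0.94)] = 2.0578
Total items = 2.0578 × 38 = 78.20, rounded up to 79.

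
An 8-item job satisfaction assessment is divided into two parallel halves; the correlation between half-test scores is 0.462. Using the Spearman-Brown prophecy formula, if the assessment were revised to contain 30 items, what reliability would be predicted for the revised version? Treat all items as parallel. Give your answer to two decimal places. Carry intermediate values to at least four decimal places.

Full-test reliability from the split-half r: r_full = 2(0.462)/(1 + 0.462) = 0.6320
Then adjust to 30 items: n = 30/8 = 3.7500
r_new = n·r_full / (1 + (n − 1)·r_full) = 2.3700 / 2.7380 ≈ 0.8656

0.87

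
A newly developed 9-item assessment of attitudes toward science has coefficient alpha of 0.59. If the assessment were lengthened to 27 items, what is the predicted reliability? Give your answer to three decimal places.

The new length is 27/9 = 3 times the old.
r_new = 3·0.59 / [1 + (3 − 1)·0.59]
r_new = 1.7700 / 2.1800 ≈ 0.8119

0.812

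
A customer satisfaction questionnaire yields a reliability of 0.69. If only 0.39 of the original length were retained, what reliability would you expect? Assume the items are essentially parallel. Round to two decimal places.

Apply the Spearman-Brown prophecy formula, r' = nr / [1 + (n − 1)r]:
r_new = (0.39 × 0.69) / (1 + (0.39 − 1) × 0.69)
     = 0.2691 / 0.5791 = 0.4647

0.46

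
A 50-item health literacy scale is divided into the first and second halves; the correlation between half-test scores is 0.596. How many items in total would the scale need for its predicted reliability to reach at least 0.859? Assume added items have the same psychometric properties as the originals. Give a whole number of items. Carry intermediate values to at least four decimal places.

Corrected full-test reliability: r_full = 2 × 0.596 / (1 + 0.596) ≈ 0.7469
Solve Spearman-Brown for n: n = 0.859(1 − 0.7469) / [0.7469(1 − 0.859)] = 2.0644
Required items = 2.0644 × 50 = 103.22, so 104 items.

104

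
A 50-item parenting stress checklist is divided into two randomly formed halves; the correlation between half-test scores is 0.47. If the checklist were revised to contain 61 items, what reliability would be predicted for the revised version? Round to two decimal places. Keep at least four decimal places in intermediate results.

Spearman-Brown correction (n = 2): r_full = 2·0.47/(1 + 0.47) = 0.6395
Length factor from 50 to 61 items: n = 61/50 = 1.2200
r_new = n·r_full / (1 + (n − 1)·r_full) = 0.7802 / 1.1407 ≈ 0.6840

0.68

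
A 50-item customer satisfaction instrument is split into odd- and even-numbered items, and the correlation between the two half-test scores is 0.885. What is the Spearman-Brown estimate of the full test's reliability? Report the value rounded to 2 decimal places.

Apply the Spearman-Brown correction with n = 2:
r_full = 2(0.885) / (1 + 0.885)
r_full = 1.7700 / 1.8850 ≈ 0.9390

0.94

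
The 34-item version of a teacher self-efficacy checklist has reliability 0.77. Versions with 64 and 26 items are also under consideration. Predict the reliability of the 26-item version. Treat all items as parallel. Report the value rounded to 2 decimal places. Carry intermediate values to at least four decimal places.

The 64-item form is not needed; work directly from the 34-item form with n = 26/34 = 0.7647.
r_{26} = n·r / (1 + (n − 1)·r) = 0.5888 / 0.8188 ≈ 0.7191

0.72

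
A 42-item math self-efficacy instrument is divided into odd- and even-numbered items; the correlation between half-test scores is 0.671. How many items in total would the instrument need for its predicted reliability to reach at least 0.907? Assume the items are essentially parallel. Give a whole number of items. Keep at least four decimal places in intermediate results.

Corrected full-test reliability: r_full = 2 × 0.671 / (1 + 0.671) ≈ 0.8031
n = r_tgt(1 − r_full) / [r_full(1 − r_tgt)] = 0.907 × 0.1969 / (0.8031 × 0.093) ≈ 2.3911
Items = 2.3911 × 42 ≈ 100.43 → 101

101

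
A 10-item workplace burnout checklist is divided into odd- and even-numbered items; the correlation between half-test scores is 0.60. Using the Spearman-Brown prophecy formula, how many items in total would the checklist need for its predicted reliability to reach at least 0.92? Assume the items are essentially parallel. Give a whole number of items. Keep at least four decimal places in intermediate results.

39

r_full = 2(0.60)/(1 + 0.60) = 0.7500
Solve Spearman-Brown for n: n = 0.92(1 − 0.7500) / [0.7500(1 − 0.92)] = 3.8333
Required items = 3.8333 × 10 = 38.33, so 39 items.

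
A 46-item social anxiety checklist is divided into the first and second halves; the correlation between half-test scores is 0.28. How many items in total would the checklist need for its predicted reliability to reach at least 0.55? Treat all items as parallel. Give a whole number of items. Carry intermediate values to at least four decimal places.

r_full = 2(0.28)/(1 + 0.28) = 0.4375
Solve Spearman-Brown for n: n = 0.55(1 − 0.4375) / [0.4375(1 − 0.55)] = 1.5714
Items = 1.5714 × 46 ≈ 72.28 → 73

73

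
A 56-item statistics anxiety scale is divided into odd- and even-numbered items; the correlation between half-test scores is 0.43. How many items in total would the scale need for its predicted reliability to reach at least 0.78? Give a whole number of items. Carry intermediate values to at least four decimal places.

132

Corrected full-test reliability: r_full = 2 × 0.43 / (1 + 0.43) ≈ 0.6014
n = r_tgt(1 − r_full) / [r_full(1 − r_tgt)] = 0.78 × 0.3986 / (0.6014 × 0.22) ≈ 2.3499
Required items = 2.3499 × 56 = 131.59, so 132 items.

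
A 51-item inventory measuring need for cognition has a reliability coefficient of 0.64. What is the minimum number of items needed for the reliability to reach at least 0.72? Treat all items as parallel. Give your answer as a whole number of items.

n = 0.72 × (1 − 0.64) / [ 0.64 × (1 − 0.72) ]
n = 0.2592 / 0.1792 ≈ 1.4464
1.4464 × 51 = 73.77 → 74 items

74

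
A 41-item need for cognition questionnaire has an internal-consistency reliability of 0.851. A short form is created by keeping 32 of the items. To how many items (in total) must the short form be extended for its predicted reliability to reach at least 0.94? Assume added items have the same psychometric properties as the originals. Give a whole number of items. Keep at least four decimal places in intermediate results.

First, r for the 32-item form: n = 32/41 = 0.7805, so r_32 = 0.7805·0.851/(1 + (0.7805 − 1)·0.851) = 0.8168
Length factor from the short form to reach 0.94: n' = 0.94(1 − 0.8168) / [0.8168(1 − 0.94)] ≈ 3.5139
Total items = 3.5139 × 32 = 112.44, rounded up to 113.

113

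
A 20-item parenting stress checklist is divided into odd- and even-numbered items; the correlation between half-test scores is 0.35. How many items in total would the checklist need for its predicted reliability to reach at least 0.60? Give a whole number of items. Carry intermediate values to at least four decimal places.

28

r_full = 2(0.35)/(1 + 0.35) = 0.5185
Solve Spearman-Brown for n: n = 0.60(1 − 0.5185) / [0.5185(1 − 0.60)] = 1.3930
Items = 1.3930 × 20 ≈ 27.86 → 28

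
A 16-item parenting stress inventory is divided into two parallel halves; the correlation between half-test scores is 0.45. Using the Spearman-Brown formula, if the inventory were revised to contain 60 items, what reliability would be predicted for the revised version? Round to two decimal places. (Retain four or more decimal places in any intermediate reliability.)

First correct the split-half correlation to full-test reliability: r_full = 2 × 0.45 / (1 + 0.45) ≈ 0.6207
Then adjust to 60 items: n = 60/16 = 3.7500
r_new = n·r_full / (1 + (n − 1)·r_full) = 2.3276 / 2.7069 ≈ 0.8599

0.86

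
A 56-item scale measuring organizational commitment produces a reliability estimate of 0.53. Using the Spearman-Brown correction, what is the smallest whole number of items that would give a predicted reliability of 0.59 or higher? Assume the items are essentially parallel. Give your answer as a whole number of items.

Spearman-Brown solved for the length factor n:
n = r_target (1 − r_old) / [ r_old (1 − r_target) ]
n = 0.59(1 − 0.53) / [0.53(1 − 0.59)]
  = 0.2773 / 0.2173 = 1.2761
Items needed = n × 56 = 1.2761 × 56 ≈ 71.46 → round up to 72

72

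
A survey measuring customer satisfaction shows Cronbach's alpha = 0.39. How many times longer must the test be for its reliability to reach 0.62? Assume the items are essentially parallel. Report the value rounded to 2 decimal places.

2.55

Spearman-Brown solved for the length factor n:
n = r*(1 − r) / [ r (1 − r*) ]
n = 0.62(1 − 0.39) / [0.39(1 − 0.62)]
n = 0.3782 / 0.1482 ≈ 2.5520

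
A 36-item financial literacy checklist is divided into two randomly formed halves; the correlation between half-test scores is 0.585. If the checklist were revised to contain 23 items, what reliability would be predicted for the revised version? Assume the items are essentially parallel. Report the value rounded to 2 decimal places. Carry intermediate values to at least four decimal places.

0.64

Full-test reliability from the split-half r: r_full = 2(0.585)/(1 + 0.585) = 0.7382
Length factor from 36 to 23 items: n = 23/36 = 0.6389
r_new = n·r_full / (1 + (n − 1)·r_full) = 0.4716 / 0.7334 ≈ 0.6430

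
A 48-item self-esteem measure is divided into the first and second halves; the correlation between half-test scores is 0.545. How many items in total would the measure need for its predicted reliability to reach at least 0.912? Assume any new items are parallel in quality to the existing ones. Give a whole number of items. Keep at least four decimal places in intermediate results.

208

r_full = 2(0.545)/(1 + 0.545) = 0.7055
Solve Spearman-Brown for n: n = 0.912(1 − 0.7055) / [0.7055(1 − 0.912)] = 4.3261
Items = 4.3261 × 48 ≈ 207.65 → 208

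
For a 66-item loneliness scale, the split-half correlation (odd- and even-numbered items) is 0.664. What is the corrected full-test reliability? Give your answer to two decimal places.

0.80

The full test is twice the length of either half (n = 2).
r_full = 2(0.664) / (1 + 0.664)
r_full = 1.3280 / 1.6640 ≈ 0.7981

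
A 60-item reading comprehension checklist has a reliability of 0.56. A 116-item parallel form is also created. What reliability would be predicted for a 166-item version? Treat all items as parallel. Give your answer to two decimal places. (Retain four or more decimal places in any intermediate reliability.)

The 116-item form is not needed; work directly from the 60-item form with n = 166/60 = 2.7667.
r_{166} = n·r / (1 + (n − 1)·r) = 1.5494 / 1.9894 ≈ 0.7788

0.78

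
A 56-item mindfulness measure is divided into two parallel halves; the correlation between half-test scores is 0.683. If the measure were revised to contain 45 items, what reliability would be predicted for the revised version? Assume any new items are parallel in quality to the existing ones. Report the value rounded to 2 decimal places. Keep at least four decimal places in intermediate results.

Spearman-Brown correction (n = 2): r_full = 2·0.683/(1 + 0.683) = 0.8116
Length factor from 56 to 45 items: n = 45/56 = 0.8036
r_new = n·r_full / (1 + (n − 1)·r_full) = 0.6522 / 0.8406 ≈ 0.7759

0.78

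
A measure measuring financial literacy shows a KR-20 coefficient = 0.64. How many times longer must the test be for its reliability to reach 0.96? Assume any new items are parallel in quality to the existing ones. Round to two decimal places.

13.50

Spearman-Brown solved for the length factor n:
n = r_target (1 − r_old) / [ r_old (1 − r_target) ]
n = 0.96 × (1 − 0.64) / [ 0.64 × (1 − 0.96) ]
n = 0.3456 / 0.0256 ≈ 13.5000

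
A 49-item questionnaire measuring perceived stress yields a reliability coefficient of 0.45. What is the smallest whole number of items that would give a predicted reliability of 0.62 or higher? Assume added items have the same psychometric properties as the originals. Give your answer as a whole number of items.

98

Invert Spearman-Brown to solve for n:
n = r_target (1 − r_old) / [ r_old (1 − r_target) ]
n = [0.62 × 0.55] / [0.45 × 0.38]
n = 0.3410 / 0.1710 ≈ 1.9942
1.9942 × 49 = 97.72 → 98 items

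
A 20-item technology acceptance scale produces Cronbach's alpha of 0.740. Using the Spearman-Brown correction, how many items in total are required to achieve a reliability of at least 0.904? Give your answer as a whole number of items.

67

n = [0.904 × 0.260] / [0.740 × 0.096]
  = 0.235040 / 0.071040 = 3.3086
Items needed = n × 20 = 3.3086 × 20 ≈ 66.17 → round up to 67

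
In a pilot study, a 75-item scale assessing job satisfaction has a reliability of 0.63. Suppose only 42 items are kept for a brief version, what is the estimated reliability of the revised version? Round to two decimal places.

0.49

n = 42/75 = 0.56
Spearman-Brown: r_new = n·r / (1 + (n − 1)·r)
r_new = (0.56 × 0.63) / (1 + (0.56 − 1) × 0.63)
     = 0.3528 / 0.7228 = 0.4881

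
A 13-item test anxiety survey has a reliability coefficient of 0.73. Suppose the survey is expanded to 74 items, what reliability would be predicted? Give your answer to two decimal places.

0.94

n = 74/13 = 5.6923
Spearman-Brown: r_new = n·r / (1 + (n − 1)·r)
r_new = (5.6923 × 0.73) / (1 + (5.6923 − 1) × 0.73)
     = 4.1554 / 4.4254 = 0.9390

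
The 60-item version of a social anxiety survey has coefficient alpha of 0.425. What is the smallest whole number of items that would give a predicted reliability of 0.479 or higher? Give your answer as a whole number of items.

75

Spearman-Brown solved for the length factor n:
n = r*(1 − r) / [ r (1 − r*) ]
n = 0.479(1 − 0.425) / [0.425(1 − 0.479)]
  = 0.275425 / 0.221425 = 1.2439
So the test needs 1.2439 × 60 ≈ 74.63 items; rounding up, 75.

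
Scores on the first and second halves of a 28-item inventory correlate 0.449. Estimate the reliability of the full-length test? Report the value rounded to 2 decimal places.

0.62

The full test is twice the length of either half (n = 2).
r_full = 2r_hh / (1 + r_hh) = 2 × 0.449 / (1 + 0.449)
r_full = 0.8980 / 1.4490 ≈ 0.6197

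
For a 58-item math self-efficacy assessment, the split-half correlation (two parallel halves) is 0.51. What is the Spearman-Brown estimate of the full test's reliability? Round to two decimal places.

r_full = 2r_hh / (1 + r_hh) = 2 × 0.51 / (1 + 0.51)
r_full = 1.0200 / 1.5100 ≈ 0.6755

0.68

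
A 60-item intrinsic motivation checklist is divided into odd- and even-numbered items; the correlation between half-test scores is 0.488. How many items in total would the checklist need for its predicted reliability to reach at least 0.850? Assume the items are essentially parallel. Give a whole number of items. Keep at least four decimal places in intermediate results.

Corrected full-test reliability: r_full = 2 × 0.488 / (1 + 0.488) ≈ 0.6559
Solve Spearman-Brown for n: n = 0.850(1 − 0.6559) / [0.6559(1 − 0.850)] = 2.9729
Required items = 2.9729 × 60 = 178.37, so 179 items.

179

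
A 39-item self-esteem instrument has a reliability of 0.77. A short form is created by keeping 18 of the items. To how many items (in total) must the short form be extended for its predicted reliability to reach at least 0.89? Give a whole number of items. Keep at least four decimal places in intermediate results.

Short-form reliability: n = 18/39 = 0.4615; r_18 = n·r/(1+(n−1)r) ≈ 0.6071
Then solve for n' with r_old = 0.6071, r_target = 0.89: n' = 0.89(1 − 0.6071)/[0.6071(1 − 0.89)] = 5.2362
Items = 5.2362 × 18 ≈ 94.25 → 95

95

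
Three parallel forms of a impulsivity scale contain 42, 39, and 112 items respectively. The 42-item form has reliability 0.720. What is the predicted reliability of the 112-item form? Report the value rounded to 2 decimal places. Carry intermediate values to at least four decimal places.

0.87

Only the ratio of lengths matters: n = 112/42 = 2.6667
r_{112} = n·r / (1 + (n − 1)·r) = 1.9200 / 2.2000 ≈ 0.8727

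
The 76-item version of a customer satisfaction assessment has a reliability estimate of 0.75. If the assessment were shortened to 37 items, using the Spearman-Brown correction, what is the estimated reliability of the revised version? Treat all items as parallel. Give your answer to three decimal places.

Length ratio n = 37/76 = 0.4868
r_new = 0.4868·0.75 / [1 + (0.4868 − 1)·0.75]
     = 0.3651 / 0.6151 = 0.5936

0.594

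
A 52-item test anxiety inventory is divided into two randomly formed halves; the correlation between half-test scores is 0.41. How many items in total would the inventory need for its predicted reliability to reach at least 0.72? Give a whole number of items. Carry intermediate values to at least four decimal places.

97

Corrected full-test reliability: r_full = 2 × 0.41 / (1 + 0.41) ≈ 0.5816
n = r_tgt(1 − r_full) / [r_full(1 − r_tgt)] = 0.72 × 0.4184 / (0.5816 × 0.28) ≈ 1.8499
Required items = 1.8499 × 52 = 96.19, so 97 items.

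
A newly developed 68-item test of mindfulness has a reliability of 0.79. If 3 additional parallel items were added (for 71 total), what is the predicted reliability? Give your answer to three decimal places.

Length ratio n = 71/68 = 1.0441
Apply the Spearman-Brown prophecy formula, r' = nr / [1 + (n − 1)r]:
r_new = (1.0441 × 0.79) / (1 + (1.0441 − 1) × 0.79)
r_new = 0.8248 / 1.0348 ≈ 0.7971

0.797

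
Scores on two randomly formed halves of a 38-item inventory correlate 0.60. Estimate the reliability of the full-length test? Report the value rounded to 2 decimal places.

0.75

Apply the Spearman-Brown correction with n = 2:
r_full = 2r_hh / (1 + r_hh) = 2 × 0.60 / (1 + 0.60)
r_full = 1.2000 / 1.6000 ≈ 0.7500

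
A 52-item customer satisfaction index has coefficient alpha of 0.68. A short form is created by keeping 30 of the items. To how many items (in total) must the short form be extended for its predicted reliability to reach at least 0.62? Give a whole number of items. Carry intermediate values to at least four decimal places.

40

First, r for the 30-item form: n = 30/52 = 0.5769, so r_30 = 0.5769·0.68/(1 + (0.5769 − 1)·0.68) = 0.5507
Then solve for n' with r_old = 0.5507, r_target = 0.62: n' = 0.62(1 − 0.5507)/[0.5507(1 − 0.62)] = 1.3312
Total items = 1.3312 × 30 = 39.94, rounded up to 40.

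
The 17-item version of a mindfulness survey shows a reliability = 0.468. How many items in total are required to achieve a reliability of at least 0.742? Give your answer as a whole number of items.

56

n = 0.742(1 − 0.468) / [0.468(1 − 0.742)]
n = 0.394744 / 0.120744 ≈ 3.2693
So the test needs 3.2693 × 17 ≈ 55.58 items; rounding up, 56.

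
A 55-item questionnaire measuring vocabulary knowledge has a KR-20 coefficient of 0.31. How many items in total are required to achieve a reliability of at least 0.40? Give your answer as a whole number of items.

82

Spearman-Brown solved for the length factor n:
n = r*(1 − r) / [ r (1 − r*) ]
n = [0.40 × 0.69] / [0.31 × 0.60]
  = 0.2760 / 0.1860 = 1.4839
1.4839 × 55 = 81.61 → 82 items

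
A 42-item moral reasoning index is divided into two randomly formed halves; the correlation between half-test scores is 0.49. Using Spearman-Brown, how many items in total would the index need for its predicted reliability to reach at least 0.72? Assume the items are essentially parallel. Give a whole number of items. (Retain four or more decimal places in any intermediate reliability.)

57

Corrected full-test reliability: r_full = 2 × 0.49 / (1 + 0.49) ≈ 0.6577
Solve Spearman-Brown for n: n = 0.72(1 − 0.6577) / [0.6577(1 − 0.72)] = 1.3383
Items = 1.3383 × 42 ≈ 56.21 → 57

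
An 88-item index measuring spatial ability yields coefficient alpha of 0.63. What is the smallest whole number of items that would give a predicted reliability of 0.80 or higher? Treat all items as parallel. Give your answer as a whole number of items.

207

n = 0.80(1 − 0.63) / [0.63(1 − 0.80)]
n = 0.2960 / 0.1260 ≈ 2.3492
2.3492 × 88 = 206.73 → 207 items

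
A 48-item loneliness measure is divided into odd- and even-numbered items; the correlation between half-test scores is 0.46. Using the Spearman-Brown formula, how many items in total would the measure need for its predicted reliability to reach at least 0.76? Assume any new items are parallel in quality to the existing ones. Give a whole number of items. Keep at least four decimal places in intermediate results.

90

Corrected full-test reliability: r_full = 2 × 0.46 / (1 + 0.46) ≈ 0.6301
n = r_tgt(1 − r_full) / [r_full(1 − r_tgt)] = 0.76 × 0.3699 / (0.6301 × 0.24) ≈ 1.8590
Items = 1.8590 × 48 ≈ 89.23 → 90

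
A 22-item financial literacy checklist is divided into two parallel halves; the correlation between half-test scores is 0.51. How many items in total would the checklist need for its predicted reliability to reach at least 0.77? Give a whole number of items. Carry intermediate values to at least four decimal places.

Corrected full-test reliability: r_full = 2 × 0.51 / (1 + 0.51) ≈ 0.6755
Solve Spearman-Brown for n: n = 0.77(1 − 0.6755) / [0.6755(1 − 0.77)] = 1.6082
Required items = 1.6082 × 22 = 35.38, so 36 items.

36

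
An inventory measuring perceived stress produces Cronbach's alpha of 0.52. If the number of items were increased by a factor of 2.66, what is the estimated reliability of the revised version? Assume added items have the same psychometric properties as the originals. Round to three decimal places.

0.742

r_new = (2.66 × 0.52) / (1 + (2.66 − 1) × 0.52)
     = 1.3832 / 1.8632 = 0.7424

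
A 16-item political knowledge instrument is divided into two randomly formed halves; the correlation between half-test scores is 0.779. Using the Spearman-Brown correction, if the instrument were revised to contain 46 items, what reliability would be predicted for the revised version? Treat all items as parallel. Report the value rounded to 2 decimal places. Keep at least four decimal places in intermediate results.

0.95

Full-test reliability from the split-half r: r_full = 2(0.779)/(1 + 0.779) = 0.8758
Length factor from 16 to 46 items: n = 46/16 = 2.8750
r_new = n·r_full / (1 + (n − 1)·r_full) = 2.5179 / 2.6421 ≈ 0.9530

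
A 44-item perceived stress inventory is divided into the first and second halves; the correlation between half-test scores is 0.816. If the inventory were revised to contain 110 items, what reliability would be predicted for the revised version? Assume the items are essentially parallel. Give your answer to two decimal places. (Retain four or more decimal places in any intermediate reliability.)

Spearman-Brown correction (n = 2): r_full = 2·0.816/(1 + 0.816) = 0.8987
Then adjust to 110 items: n = 110/44 = 2.5000
r_new = n·r_full / (1 + (n − 1)·r_full) = 2.2468 / 2.3481 ≈ 0.9569

0.96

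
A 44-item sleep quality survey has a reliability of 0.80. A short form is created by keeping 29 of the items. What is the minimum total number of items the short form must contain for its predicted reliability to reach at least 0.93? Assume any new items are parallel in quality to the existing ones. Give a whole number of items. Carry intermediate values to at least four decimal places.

First, r for the 29-item form: n = 29/44 = 0.6591, so r_29 = 0.6591·0.80/(1 + (0.6591 − 1)·0.80) = 0.7250
Length factor from the short form to reach 0.93: n' = 0.93(1 − 0.7250) / [0.7250(1 − 0.93)] ≈ 5.0394
Total items = 5.0394 × 29 = 146.14, rounded up to 147.

147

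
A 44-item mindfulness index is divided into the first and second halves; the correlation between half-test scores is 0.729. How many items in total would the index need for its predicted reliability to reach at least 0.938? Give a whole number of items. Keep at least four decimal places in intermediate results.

124

Corrected full-test reliability: r_full = 2 × 0.729 / (1 + 0.729) ≈ 0.8433
n = r_tgt(1 − r_full) / [r_full(1 − r_tgt)] = 0.938 × 0.1567 / (0.8433 × 0.062) ≈ 2.8112
Items = 2.8112 × 44 ≈ 123.69 → 124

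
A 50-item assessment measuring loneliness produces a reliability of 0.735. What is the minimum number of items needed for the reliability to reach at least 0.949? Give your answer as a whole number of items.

336

Spearman-Brown solved for the length factor n:
n = r*(1 − r) / [ r (1 − r*) ]
n = 0.949(1 − 0.735) / [0.735(1 − 0.949)]
n = 0.251485 / 0.037485 ≈ 6.7090
So the test needs 6.7090 × 50 ≈ 335.45 items; rounding up, 336.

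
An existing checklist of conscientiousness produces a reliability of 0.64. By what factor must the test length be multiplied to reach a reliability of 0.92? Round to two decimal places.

n = [0.92 × 0.36] / [0.64 × 0.08]
  = 0.3312 / 0.0512 = 6.4688

6.47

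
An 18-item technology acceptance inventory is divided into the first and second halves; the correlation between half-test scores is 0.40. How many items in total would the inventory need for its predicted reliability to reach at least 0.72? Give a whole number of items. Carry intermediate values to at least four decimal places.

35

Corrected full-test reliability: r_full = 2 × 0.40 / (1 + 0.40) ≈ 0.5714
n = r_tgt(1 − r_full) / [r_full(1 − r_tgt)] = 0.72 × 0.4286 / (0.5714 × 0.28) ≈ 1.9288
Items = 1.9288 × 18 ≈ 34.72 → 35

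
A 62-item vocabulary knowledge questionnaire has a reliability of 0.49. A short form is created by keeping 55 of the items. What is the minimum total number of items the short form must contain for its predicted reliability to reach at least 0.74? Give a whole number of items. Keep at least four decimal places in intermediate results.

Short-form reliability: n = 55/62 = 0.8871; r_55 = n·r/(1+(n−1)r) ≈ 0.4601
Then solve for n' with r_old = 0.4601, r_target = 0.74: n' = 0.74(1 − 0.4601)/[0.4601(1 − 0.74)] = 3.3398
Total items = 3.3398 × 55 = 183.69, rounded up to 184.

184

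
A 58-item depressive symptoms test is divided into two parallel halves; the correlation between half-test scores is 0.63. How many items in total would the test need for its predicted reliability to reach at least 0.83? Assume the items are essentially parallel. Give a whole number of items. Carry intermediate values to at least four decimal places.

84

r_full = 2(0.63)/(1 + 0.63) = 0.7730
n = r_tgt(1 − r_full) / [r_full(1 − r_tgt)] = 0.83 × 0.2270 / (0.7730 × 0.17) ≈ 1.4338
Required items = 1.4338 × 58 = 83.16, so 84 items.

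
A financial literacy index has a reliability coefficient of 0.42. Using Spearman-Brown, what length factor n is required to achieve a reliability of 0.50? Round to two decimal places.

1.38

n = 0.50 × (1 − 0.42) / [ 0.42 × (1 − 0.50) ]
n = 0.2900 / 0.2100 ≈ 1.3810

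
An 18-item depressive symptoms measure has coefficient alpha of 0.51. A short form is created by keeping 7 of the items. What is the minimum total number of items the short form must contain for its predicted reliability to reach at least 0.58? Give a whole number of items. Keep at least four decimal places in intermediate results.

24

First, r for the 7-item form: n = 7/18 = 0.3889, so r_7 = 0.3889·0.51/(1 + (0.3889 − 1)·0.51) = 0.2881
Length factor from the short form to reach 0.58: n' = 0.58(1 − 0.2881) / [0.2881(1 − 0.58)] ≈ 3.4124
Total items = 3.4124 × 7 = 23.89, rounded up to 24.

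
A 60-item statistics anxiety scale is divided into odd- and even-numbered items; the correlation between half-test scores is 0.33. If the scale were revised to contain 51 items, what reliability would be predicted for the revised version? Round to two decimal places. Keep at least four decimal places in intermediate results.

0.46

Full-test reliability from the split-half r: r_full = 2(0.33)/(1 + 0.33) = 0.4962
Length factor from 60 to 51 items: n = 51/60 = 0.8500
r_new = n·r_full / (1 + (n − 1)·r_full) = 0.4218 / 0.9256 ≈ 0.4557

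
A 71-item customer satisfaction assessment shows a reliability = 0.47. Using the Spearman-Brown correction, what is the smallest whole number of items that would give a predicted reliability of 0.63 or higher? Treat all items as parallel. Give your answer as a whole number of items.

n = 0.63(1 − 0.47) / [0.47(1 − 0.63)]
  = 0.3339 / 0.1739 = 1.9201
So the test needs 1.9201 × 71 ≈ 136.33 items; rounding up, 137.

137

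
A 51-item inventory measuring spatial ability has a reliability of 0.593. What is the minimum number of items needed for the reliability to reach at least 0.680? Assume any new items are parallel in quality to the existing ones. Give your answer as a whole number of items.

75

Rearranging the Spearman-Brown formula for n,
n = r_target (1 − r_old) / [ r_old (1 − r_target) ]
n = [0.680 × 0.407] / [0.593 × 0.320]
n = 0.276760 / 0.189760 ≈ 1.4585
So the test needs 1.4585 × 51 ≈ 74.38 items; rounding up, 75.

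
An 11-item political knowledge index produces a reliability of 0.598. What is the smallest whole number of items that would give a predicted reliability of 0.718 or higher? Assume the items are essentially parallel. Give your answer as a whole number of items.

19

Rearranging the Spearman-Brown formula for n,
n = r*(1 − r) / [ r (1 − r*) ]
n = 0.718 × (1 − 0.598) / [ 0.598 × (1 − 0.718) ]
n = 0.288636 / 0.168636 ≈ 1.7116
1.7116 × 11 = 18.83 → 19 items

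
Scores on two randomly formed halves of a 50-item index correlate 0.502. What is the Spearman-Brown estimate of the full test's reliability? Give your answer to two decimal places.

0.67

Apply the Spearman-Brown correction with n = 2:
r_full = 2r_hh / (1 + r_hh) = 2 × 0.502 / (1 + 0.502)
       = 1.0040 / 1.5020 = 0.6684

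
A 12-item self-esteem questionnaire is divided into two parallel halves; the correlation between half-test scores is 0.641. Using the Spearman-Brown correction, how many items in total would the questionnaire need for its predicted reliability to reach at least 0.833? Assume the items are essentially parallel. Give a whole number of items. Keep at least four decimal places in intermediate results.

17

r_full = 2(0.641)/(1 + 0.641) = 0.7812
Solve Spearman-Brown for n: n = 0.833(1 − 0.7812) / [0.7812(1 − 0.833)] = 1.3971
Required items = 1.3971 × 12 = 16.77, so 17 items.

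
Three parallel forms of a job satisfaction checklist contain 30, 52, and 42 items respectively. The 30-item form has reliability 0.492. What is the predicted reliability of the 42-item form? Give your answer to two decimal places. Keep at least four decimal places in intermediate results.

0.58

Only the ratio of lengths matters: n = 42/30 = 1.4000
r_{42} = n·r / (1 + (n − 1)·r) = 0.6888 / 1.1968 ≈ 0.5755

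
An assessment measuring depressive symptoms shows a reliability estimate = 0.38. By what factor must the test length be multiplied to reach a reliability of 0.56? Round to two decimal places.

n = 0.56(1 − 0.38) / [0.38(1 − 0.56)]
  = 0.3472 / 0.1672 = 2.0766

2.08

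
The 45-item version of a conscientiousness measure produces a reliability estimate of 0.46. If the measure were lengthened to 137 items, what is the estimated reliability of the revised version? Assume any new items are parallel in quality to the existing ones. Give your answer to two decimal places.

The new length is 137/45 = 3.0444 times the old.
r_new = (3.0444 × 0.46) / (1 + (3.0444 − 1) × 0.46)
     = 1.4004 / 1.9404 = 0.7217

0.72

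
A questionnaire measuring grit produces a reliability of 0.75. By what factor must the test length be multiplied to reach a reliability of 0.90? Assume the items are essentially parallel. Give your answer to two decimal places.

3.00

Invert Spearman-Brown to solve for n:
n = r*(1 − r) / [ r (1 − r*) ]
n = 0.90 × (1 − 0.75) / [ 0.75 × (1 − 0.90) ]
  = 0.2250 / 0.0750 = 3.0000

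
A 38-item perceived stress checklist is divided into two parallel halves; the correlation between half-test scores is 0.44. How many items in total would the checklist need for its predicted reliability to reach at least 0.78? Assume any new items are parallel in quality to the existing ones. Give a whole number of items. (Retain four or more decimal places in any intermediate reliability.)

r_full = 2(0.44)/(1 + 0.44) = 0.6111
Solve Spearman-Brown for n: n = 0.78(1 − 0.6111) / [0.6111(1 − 0.78)] = 2.2563
Items = 2.2563 × 38 ≈ 85.74 → 86

86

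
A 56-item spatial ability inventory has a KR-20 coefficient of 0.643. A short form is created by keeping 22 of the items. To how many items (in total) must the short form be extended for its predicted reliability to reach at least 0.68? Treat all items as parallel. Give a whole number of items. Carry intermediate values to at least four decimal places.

First, r for the 22-item form: n = 22/56 = 0.3929, so r_22 = 0.3929·0.643/(1 + (0.3929 − 1)·0.643) = 0.4144
Then solve for n' with r_old = 0.4144, r_target = 0.68: n' = 0.68(1 − 0.4144)/[0.4144(1 − 0.68)] = 3.0029
Items = 3.0029 × 22 ≈ 66.06 → 67

67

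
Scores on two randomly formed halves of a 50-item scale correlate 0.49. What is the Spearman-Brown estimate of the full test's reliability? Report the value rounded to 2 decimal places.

0.66

r_full = 2(0.49) / (1 + 0.49)
r_full = 0.9800 / 1.4900 ≈ 0.6577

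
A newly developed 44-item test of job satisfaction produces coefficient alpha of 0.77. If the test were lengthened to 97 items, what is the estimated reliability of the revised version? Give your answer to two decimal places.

Length ratio n = 97/44 = 2.2045
Apply the Spearman-Brown prophecy formula, r' = nr / [1 + (n − 1)r]:
r_new = (2.2045 × 0.77) / (1 + (2.2045 − 1) × 0.77)
r_new = 1.6975 / 1.9275 ≈ 0.8807

0.88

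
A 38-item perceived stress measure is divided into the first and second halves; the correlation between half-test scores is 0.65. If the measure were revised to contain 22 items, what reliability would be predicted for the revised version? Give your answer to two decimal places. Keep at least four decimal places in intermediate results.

First correct the split-half correlation to full-test reliability: r_full = 2 × 0.65 / (1 + 0.65) ≈ 0.7879
Then adjust to 22 items: n = 22/38 = 0.5789
r_new = n·r_full / (1 + (n − 1)·r_full) = 0.4561 / 0.6682 ≈ 0.6826

0.68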